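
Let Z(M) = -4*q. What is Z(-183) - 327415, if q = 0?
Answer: -327415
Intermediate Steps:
Z(M) = 0 (Z(M) = -4*0 = 0)
Z(-183) - 327415 = 0 - 327415 = -327415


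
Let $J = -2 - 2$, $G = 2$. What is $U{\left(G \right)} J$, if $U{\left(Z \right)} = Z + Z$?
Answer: $-16$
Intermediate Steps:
$J = -4$
$U{\left(Z \right)} = 2 Z$
$U{\left(G \right)} J = 2 \cdot 2 \left(-4\right) = 4 \left(-4\right) = -16$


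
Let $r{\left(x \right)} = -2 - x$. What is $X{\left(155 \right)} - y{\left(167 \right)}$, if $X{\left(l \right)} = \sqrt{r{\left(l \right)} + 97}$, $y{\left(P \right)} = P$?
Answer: $-167 + 2 i \sqrt{15} \approx -167.0 + 7.746 i$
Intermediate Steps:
$X{\left(l \right)} = \sqrt{95 - l}$ ($X{\left(l \right)} = \sqrt{\left(-2 - l\right) + 97} = \sqrt{95 - l}$)
$X{\left(155 \right)} - y{\left(167 \right)} = \sqrt{95 - 155} - 167 = \sqrt{-60} - 167 = 2 i \sqrt{15} - 167 = -167 + 2 i \sqrt{15}$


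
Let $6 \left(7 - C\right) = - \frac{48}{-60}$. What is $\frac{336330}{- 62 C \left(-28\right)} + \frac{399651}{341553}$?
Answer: $\frac{299096433893}{10178734804} \approx 29.384$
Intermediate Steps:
$C = \frac{103}{15}$ ($C = 7 - \frac{\left(-48\right) \frac{1}{-60}}{6} = 7 - \frac{\left(-48\right) \left(- \frac{1}{60}\right)}{6} = 7 - \frac{2}{15} = \frac{103}{15} \approx 6.8667$)
$\frac{336330}{- 62 C \left(-28\right)} + \frac{399651}{341553} = \frac{336330}{\left(-62\right) \frac{103}{15} \left(-28\right)} + \frac{399651}{341553} = \frac{336330}{\left(- \frac{6386}{15}\right) \left(-28\right)} + 399651 \cdot \frac{1}{341553} = \frac{336330}{\frac{178808}{15}} + \frac{133217}{113851} = 336330 \cdot \frac{15}{178808} + \frac{133217}{113851} = \frac{2522475}{89404} + \frac{133217}{113851} = \frac{299096433893}{10178734804}$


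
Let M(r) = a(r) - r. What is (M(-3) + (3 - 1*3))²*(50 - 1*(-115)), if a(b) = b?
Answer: 0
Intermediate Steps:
M(r) = 0 (M(r) = r - r = 0)
(M(-3) + (3 - 1*3))²*(50 - 1*(-115)) = (0 + (3 - 1*3))²*(50 - 1*(-115)) = (0 + (3 - 3))²*(50 + 115) = (0 + 0)²*165 = 0²*165 = 0*165 = 0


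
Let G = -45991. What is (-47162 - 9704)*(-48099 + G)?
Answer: 5350521940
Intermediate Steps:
(-47162 - 9704)*(-48099 + G) = (-47162 - 9704)*(-48099 - 45991) = -56866*(-94090) = 5350521940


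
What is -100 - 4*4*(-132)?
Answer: 2012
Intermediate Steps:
-100 - 4*4*(-132) = -100 - 1*16*(-132) = -100 - 16*(-132) = -100 + 2112 = 2012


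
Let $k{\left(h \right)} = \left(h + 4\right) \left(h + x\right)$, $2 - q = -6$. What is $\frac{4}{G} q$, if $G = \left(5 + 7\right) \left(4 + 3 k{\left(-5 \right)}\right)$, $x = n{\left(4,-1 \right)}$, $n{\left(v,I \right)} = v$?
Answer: $\frac{8}{21} \approx 0.38095$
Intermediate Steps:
$q = 8$ ($q = 2 - -6 = 2 + 6 = 8$)
$x = 4$
$k{\left(h \right)} = \left(4 + h\right)^{2}$ ($k{\left(h \right)} = \left(h + 4\right) \left(h + 4\right) = \left(4 + h\right) \left(4 + h\right) = \left(4 + h\right)^{2}$)
$G = 84$ ($G = \left(5 + 7\right) \left(4 + 3 \left(16 + \left(-5\right)^{2} + 8 \left(-5\right)\right)\right) = 12 \left(4 + 3 \left(16 + 25 - 40\right)\right) = 12 \left(4 + 3 \cdot 1\right) = 12 \left(4 + 3\right) = 12 \cdot 7 = 84$)
$\frac{4}{G} q = \frac{4}{84} \cdot 8 = 4 \cdot \frac{1}{84} \cdot 8 = \frac{1}{21} \cdot 8 = \frac{8}{21}$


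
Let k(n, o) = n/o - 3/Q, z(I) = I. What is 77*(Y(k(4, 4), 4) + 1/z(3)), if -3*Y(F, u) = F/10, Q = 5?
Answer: 616/25 ≈ 24.640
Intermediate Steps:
k(n, o) = -3/5 + n/o (k(n, o) = n/o - 3/5 = -3/5 + n/o)
Y(F, u) = -F/30 (Y(F, u) = -F/(3*10) = -F/30)
77*(Y(k(4, 4), 4) + 1/z(3)) = 77*(-(-3/5 + 4/4)/30 + 1/3) = 77*(-(-3/5 + 4*(1/4))/30 + 1/3) = 77*(-(-3/5 + 1)/30 + 1/3) = 77*(-1/30*2/5 + 1/3) = 77*(-1/75 + 1/3) = 77*(8/25) = 616/25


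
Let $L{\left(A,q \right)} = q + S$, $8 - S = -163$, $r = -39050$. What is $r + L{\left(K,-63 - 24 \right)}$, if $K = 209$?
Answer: $-38966$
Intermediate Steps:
$S = 171$ ($S = 8 - -163 = 8 + 163 = 171$)
$L{\left(A,q \right)} = 171 + q$ ($L{\left(A,q \right)} = q + 171 = 171 + q$)
$r + L{\left(K,-63 - 24 \right)} = -39050 + \left(171 - 87\right) = -39050 + 84 = -38966$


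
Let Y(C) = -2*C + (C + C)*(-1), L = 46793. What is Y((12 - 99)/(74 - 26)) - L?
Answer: -187143/4 ≈ -46786.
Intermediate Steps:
Y(C) = -4*C (Y(C) = -2*C + (2*C)*(-1) = -2*C - 2*C = -4*C)
Y((12 - 99)/(74 - 26)) - L = -4*(12 - 99)/(74 - 26) - 1*46793 = -(-348)/48 - 46793 = -4*(-29/16) - 46793 = 29/4 - 46793 = -187143/4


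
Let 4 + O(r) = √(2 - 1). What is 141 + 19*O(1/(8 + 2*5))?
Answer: 84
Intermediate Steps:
O(r) = -3 (O(r) = -4 + √(2 - 1) = -4 + √1 = -4 + 1 = -3)
141 + 19*O(1/(8 + 2*5)) = 141 + 19*(-3) = 141 - 57 = 84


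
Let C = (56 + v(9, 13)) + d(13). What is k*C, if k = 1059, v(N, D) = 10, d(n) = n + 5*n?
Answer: 152496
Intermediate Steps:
d(n) = 6*n
C = 144 (C = (56 + 10) + 6*13 = 66 + 78 = 144)
k*C = 1059*144 = 152496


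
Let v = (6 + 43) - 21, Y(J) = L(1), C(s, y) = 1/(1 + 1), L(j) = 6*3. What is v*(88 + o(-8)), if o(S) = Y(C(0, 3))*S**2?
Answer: 34720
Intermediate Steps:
L(j) = 18
C(s, y) = 1/2
Y(J) = 18
o(S) = 18*S**2
v = 28 (v = 49 - 21 = 28)
v*(88 + o(-8)) = 28*(88 + 18*(-8)**2) = 28*(88 + 18*64) = 28*(88 + 1152) = 28*1240 = 34720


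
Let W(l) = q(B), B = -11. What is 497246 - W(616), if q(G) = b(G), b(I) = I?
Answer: 497257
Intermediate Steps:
q(G) = G
W(l) = -11
497246 - W(616) = 497246 - 1*(-11) = 497246 + 11 = 497257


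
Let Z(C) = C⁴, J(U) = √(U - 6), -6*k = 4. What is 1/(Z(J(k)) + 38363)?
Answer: 9/345667 ≈ 2.6037e-5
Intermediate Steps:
k = -⅔ (k = -⅙*4 = -⅔ ≈ -0.66667)
J(U) = √(-6 + U)
1/(Z(J(k)) + 38363) = 1/((√(-6 - ⅔))⁴ + 38363) = 1/((√(-20/3))⁴ + 38363) = 1/((2*I*√15/3)⁴ + 38363) = 1/(400/9 + 38363) = 1/(345667/9) = 9/345667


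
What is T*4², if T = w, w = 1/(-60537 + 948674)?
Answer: 16/888137 ≈ 1.8015e-5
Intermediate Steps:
w = 1/888137 ≈ 1.1260e-6
T = 1/888137 ≈ 1.1260e-6
T*4² = (1/888137)*4² = (1/888137)*16 = 16/888137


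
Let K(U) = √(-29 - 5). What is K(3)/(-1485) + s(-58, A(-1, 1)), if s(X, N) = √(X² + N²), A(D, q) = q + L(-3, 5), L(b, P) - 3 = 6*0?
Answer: 26*√5 - I*√34/1485 ≈ 58.138 - 0.0039266*I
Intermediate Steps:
L(b, P) = 3 (L(b, P) = 3 + 6*0 = 3 + 0 = 3)
A(D, q) = 3 + q (A(D, q) = q + 3 = 3 + q)
K(U) = I*√34 (K(U) = √(-34) = I*√34)
s(X, N) = √(N² + X²)
K(3)/(-1485) + s(-58, A(-1, 1)) = (I*√34)/(-1485) + √((3 + 1)² + (-58)²) = (I*√34)*(-1/1485) + √(4² + 3364) = -I*√34/1485 + √(16 + 3364) = -I*√34/1485 + √3380 = -I*√34/1485 + 26*√5 = 26*√5 - I*√34/1485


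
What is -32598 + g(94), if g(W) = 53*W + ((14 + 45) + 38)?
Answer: -27519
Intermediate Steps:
g(W) = 97 + 53*W (g(W) = 53*W + (59 + 38) = 53*W + 97 = 97 + 53*W)
-32598 + g(94) = -32598 + (97 + 53*94) = -32598 + (97 + 4982) = -32598 + 5079 = -27519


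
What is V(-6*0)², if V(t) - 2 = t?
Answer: 4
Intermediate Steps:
V(t) = 2 + t
V(-6*0)² = (2 - 6*0)² = (2 + 0)² = 2² = 4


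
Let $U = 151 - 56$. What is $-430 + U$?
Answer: $-335$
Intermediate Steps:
$U = 95$ ($U = 151 - 56 = 95$)
$-430 + U = -430 + 95 = -335$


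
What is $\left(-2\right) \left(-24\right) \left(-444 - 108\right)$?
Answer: $-26496$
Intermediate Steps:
$\left(-2\right) \left(-24\right) \left(-444 - 108\right) = 48 \left(-552\right) = -26496$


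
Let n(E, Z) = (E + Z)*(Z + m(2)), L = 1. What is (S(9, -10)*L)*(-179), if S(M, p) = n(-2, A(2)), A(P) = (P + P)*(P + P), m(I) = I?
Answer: -45108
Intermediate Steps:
A(P) = 4*P² (A(P) = (2*P)*(2*P) = 4*P²)
n(E, Z) = (2 + Z)*(E + Z) (n(E, Z) = (E + Z)*(Z + 2) = (E + Z)*(2 + Z) = (2 + Z)*(E + Z))
S(M, p) = 252 (S(M, p) = (4*2²)² + 2*(-2) + 2*(4*2²) - 8*2² = (4*4)² - 4 + 2*(4*4) - 8*4 = 16² - 4 + 2*16 - 2*16 = 256 - 4 + 32 - 32 = 252)
(S(9, -10)*L)*(-179) = (252*1)*(-179) = 252*(-179) = -45108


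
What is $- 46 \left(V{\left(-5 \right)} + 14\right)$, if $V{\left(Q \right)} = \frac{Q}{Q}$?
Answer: $-690$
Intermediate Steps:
$V{\left(Q \right)} = 1$
$- 46 \left(V{\left(-5 \right)} + 14\right) = - 46 \left(1 + 14\right) = \left(-46\right) 15 = -690$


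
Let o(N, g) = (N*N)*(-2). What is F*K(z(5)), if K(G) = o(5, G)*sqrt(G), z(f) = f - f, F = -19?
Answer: 0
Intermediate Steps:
z(f) = 0
o(N, g) = -2*N**2 (o(N, g) = N**2*(-2) = -2*N**2)
K(G) = -50*sqrt(G) (K(G) = (-2*5**2)*sqrt(G) = (-2*25)*sqrt(G) = -50*sqrt(G))
F*K(z(5)) = -(-950)*sqrt(0) = -(-950)*0 = -19*0 = 0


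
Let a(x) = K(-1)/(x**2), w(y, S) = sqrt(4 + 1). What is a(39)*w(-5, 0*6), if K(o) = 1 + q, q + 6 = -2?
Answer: -7*sqrt(5)/1521 ≈ -0.010291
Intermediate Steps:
q = -8 (q = -6 - 2 = -8)
K(o) = -7 (K(o) = 1 - 8 = -7)
w(y, S) = sqrt(5)
a(x) = -7/x**2
a(39)*w(-5, 0*6) = (-7/39**2)*sqrt(5) = (-7*1/1521)*sqrt(5) = -7*sqrt(5)/1521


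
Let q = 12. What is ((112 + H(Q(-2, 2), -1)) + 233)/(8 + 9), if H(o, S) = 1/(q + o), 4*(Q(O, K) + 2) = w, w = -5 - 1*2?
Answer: 11389/561 ≈ 20.301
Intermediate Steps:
w = -7 (w = -5 - 2 = -7)
Q(O, K) = -15/4 (Q(O, K) = -2 + (1/4)*(-7) = -2 - 7/4 = -15/4)
H(o, S) = 1/(12 + o)
((112 + H(Q(-2, 2), -1)) + 233)/(8 + 9) = ((112 + 1/(12 - 15/4)) + 233)/(8 + 9) = ((112 + 1/(33/4)) + 233)/17 = ((112 + 4/33) + 233)/17 = (3700/33 + 233)/17 = (1/17)*(11389/33) = 11389/561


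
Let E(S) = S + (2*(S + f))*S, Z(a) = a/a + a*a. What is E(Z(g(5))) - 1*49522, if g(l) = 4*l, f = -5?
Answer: 268471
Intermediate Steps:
Z(a) = 1 + a**2
E(S) = S + S*(-10 + 2*S) (E(S) = S + (2*(S - 5))*S = S + (2*(-5 + S))*S = S + (-10 + 2*S)*S = S + S*(-10 + 2*S))
E(Z(g(5))) - 1*49522 = (1 + (4*5)**2)*(-9 + 2*(1 + (4*5)**2)) - 1*49522 = (1 + 20**2)*(-9 + 2*(1 + 20**2)) - 49522 = (1 + 400)*(-9 + 2*(1 + 400)) - 49522 = 401*(-9 + 2*401) - 49522 = 401*(-9 + 802) - 49522 = 401*793 - 49522 = 317993 - 49522 = 268471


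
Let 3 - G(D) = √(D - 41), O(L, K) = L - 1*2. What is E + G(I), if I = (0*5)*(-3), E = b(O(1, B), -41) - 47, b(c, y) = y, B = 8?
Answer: -85 - I*√41 ≈ -85.0 - 6.4031*I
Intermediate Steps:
O(L, K) = -2 + L (O(L, K) = L - 2 = -2 + L)
E = -88 (E = -41 - 47 = -88)
I = 0 (I = 0*(-3) = 0)
G(D) = 3 - √(-41 + D) (G(D) = 3 - √(D - 41) = 3 - √(-41 + D))
E + G(I) = -88 + (3 - √(-41 + 0)) = -88 + (3 - √(-41)) = -88 + (3 - I*√41) = -85 - I*√41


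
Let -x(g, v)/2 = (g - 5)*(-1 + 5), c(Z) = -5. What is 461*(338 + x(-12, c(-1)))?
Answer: 218514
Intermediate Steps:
x(g, v) = 40 - 8*g (x(g, v) = -2*(g - 5)*(-1 + 5) = -2*(-5 + g)*4 = -2*(-20 + 4*g) = 40 - 8*g)
461*(338 + x(-12, c(-1))) = 461*(338 + (40 - 8*(-12))) = 461*(338 + (40 + 96)) = 461*(338 + 136) = 461*474 = 218514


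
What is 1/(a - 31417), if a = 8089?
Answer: -1/23328 ≈ -4.2867e-5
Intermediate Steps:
1/(a - 31417) = 1/(8089 - 31417) = 1/(-23328) = -1/23328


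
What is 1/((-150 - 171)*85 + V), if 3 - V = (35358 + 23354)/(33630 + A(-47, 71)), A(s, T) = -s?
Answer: -33677/918834626 ≈ -3.6652e-5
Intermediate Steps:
V = 42319/33677 (V = 3 - (35358 + 23354)/(33630 - 1*(-47)) = 3 - 58712/(33630 + 47) = 3 - 58712/33677 = 42319/33677 ≈ 1.2566)
1/((-150 - 171)*85 + V) = 1/((-150 - 171)*85 + 42319/33677) = 1/(-321*85 + 42319/33677) = 1/(-27285 + 42319/33677) = 1/(-918834626/33677) = -33677/918834626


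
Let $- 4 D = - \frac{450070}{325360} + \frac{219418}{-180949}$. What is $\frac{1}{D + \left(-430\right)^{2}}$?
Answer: $\frac{23549426656}{4354304271650091} \approx 5.4083 \cdot 10^{-6}$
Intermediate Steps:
$D = \frac{15282955691}{23549426656}$ ($D = - \frac{- \frac{450070}{325360} + \frac{219418}{-180949}}{4} = - \frac{\left(-450070\right) \frac{1}{325360} + 219418 \left(- \frac{1}{180949}\right)}{4} = - \frac{- \frac{45007}{32536} - \frac{219418}{180949}}{4} = \left(- \frac{1}{4}\right) \left(- \frac{15282955691}{5887356664}\right) = \frac{15282955691}{23549426656} \approx 0.64897$)
$\frac{1}{D + \left(-430\right)^{2}} = \frac{1}{\frac{15282955691}{23549426656} + \left(-430\right)^{2}} = \frac{1}{\frac{15282955691}{23549426656} + 184900} = \frac{1}{\frac{4354304271650091}{23549426656}} = \frac{23549426656}{4354304271650091}$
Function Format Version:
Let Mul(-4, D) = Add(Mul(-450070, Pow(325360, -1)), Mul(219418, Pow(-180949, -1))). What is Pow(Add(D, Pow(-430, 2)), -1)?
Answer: Rational(23549426656, 4354304271650091) ≈ 5.4083e-6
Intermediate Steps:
D = Rational(15282955691, 23549426656) (D = Mul(Rational(-1, 4), Add(Mul(-450070, Pow(325360, -1)), Mul(219418, Pow(-180949, -1)))) = Mul(Rational(-1, 4), Add(Mul(-450070, Rational(1, 325360)), Mul(219418, Rational(-1, 180949)))) = Mul(Rational(-1, 4), Add(Rational(-45007, 32536), Rational(-219418, 180949))) = Mul(Rational(-1, 4), Rational(-15282955691, 5887356664)) = Rational(15282955691, 23549426656) ≈ 0.64897)
Pow(Add(D, Pow(-430, 2)), -1) = Pow(Add(Rational(15282955691, 23549426656), Pow(-430, 2)), -1) = Pow(Add(Rational(15282955691, 23549426656), 184900), -1) = Pow(Rational(4354304271650091, 23549426656), -1) = Rational(23549426656, 4354304271650091)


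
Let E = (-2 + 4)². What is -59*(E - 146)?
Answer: 8378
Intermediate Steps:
E = 4 (E = 2² = 4)
-59*(E - 146) = -59*(4 - 146) = -59*(-142) = 8378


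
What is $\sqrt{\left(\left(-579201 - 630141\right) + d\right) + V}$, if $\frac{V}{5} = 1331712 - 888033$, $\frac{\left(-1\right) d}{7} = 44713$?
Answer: $\sqrt{696062} \approx 834.3$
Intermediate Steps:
$d = -312991$ ($d = \left(-7\right) 44713 = -312991$)
$V = 2218395$ ($V = 5 \left(1331712 - 888033\right) = 5 \cdot 443679 = 2218395$)
$\sqrt{\left(\left(-579201 - 630141\right) + d\right) + V} = \sqrt{\left(\left(-579201 - 630141\right) - 312991\right) + 2218395} = \sqrt{\left(-1209342 - 312991\right) + 2218395} = \sqrt{-1522333 + 2218395} = \sqrt{696062}$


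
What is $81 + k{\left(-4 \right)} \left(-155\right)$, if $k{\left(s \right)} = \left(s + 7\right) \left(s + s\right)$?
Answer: $3801$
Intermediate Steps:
$k{\left(s \right)} = 2 s \left(7 + s\right)$ ($k{\left(s \right)} = \left(7 + s\right) 2 s = 2 s \left(7 + s\right)$)
$81 + k{\left(-4 \right)} \left(-155\right) = 81 + 2 \left(-4\right) \left(7 - 4\right) \left(-155\right) = 81 + 2 \left(-4\right) 3 \left(-155\right) = 81 - -3720 = 81 + 3720 = 3801$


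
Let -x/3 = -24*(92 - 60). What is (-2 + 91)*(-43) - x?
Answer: -6131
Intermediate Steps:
x = 2304 (x = -(-72)*(92 - 60) = -(-72)*32 = -3*(-768) = 2304)
(-2 + 91)*(-43) - x = (-2 + 91)*(-43) - 1*2304 = 89*(-43) - 2304 = -3827 - 2304 = -6131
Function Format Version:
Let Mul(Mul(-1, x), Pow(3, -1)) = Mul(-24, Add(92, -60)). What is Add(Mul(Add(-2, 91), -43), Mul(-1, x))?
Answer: -6131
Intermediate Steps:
x = 2304 (x = Mul(-3, Mul(-24, Add(92, -60))) = Mul(-3, Mul(-24, 32)) = Mul(-3, -768) = 2304)
Add(Mul(Add(-2, 91), -43), Mul(-1, x)) = Add(Mul(Add(-2, 91), -43), Mul(-1, 2304)) = Add(Mul(89, -43), -2304) = Add(-3827, -2304) = -6131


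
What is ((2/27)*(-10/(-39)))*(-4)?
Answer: -80/1053 ≈ -0.075973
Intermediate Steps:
((2/27)*(-10/(-39)))*(-4) = ((2*(1/27))*(-10*(-1/39)))*(-4) = ((2/27)*(10/39))*(-4) = (20/1053)*(-4) = -80/1053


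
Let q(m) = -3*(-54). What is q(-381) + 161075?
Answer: 161237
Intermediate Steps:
q(m) = 162
q(-381) + 161075 = 162 + 161075 = 161237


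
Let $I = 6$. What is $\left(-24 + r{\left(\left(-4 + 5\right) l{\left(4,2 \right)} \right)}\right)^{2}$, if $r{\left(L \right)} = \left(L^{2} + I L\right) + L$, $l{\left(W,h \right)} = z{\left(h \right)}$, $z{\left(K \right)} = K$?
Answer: $36$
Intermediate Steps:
$l{\left(W,h \right)} = h$
$r{\left(L \right)} = L^{2} + 7 L$ ($r{\left(L \right)} = \left(L^{2} + 6 L\right) + L = L^{2} + 7 L$)
$\left(-24 + r{\left(\left(-4 + 5\right) l{\left(4,2 \right)} \right)}\right)^{2} = \left(-24 + \left(-4 + 5\right) 2 \left(7 + \left(-4 + 5\right) 2\right)\right)^{2} = \left(-24 + 1 \cdot 2 \left(7 + 1 \cdot 2\right)\right)^{2} = \left(-24 + 2 \left(7 + 2\right)\right)^{2} = \left(-24 + 2 \cdot 9\right)^{2} = \left(-24 + 18\right)^{2} = \left(-6\right)^{2} = 36$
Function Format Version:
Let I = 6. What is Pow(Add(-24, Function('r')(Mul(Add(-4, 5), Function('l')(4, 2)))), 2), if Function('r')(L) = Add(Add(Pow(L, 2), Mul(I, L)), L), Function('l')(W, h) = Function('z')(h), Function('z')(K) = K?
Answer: 36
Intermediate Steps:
Function('l')(W, h) = h
Function('r')(L) = Add(Pow(L, 2), Mul(7, L)) (Function('r')(L) = Add(Add(Pow(L, 2), Mul(6, L)), L) = Add(Pow(L, 2), Mul(7, L)))
Pow(Add(-24, Function('r')(Mul(Add(-4, 5), Function('l')(4, 2)))), 2) = Pow(Add(-24, Mul(Mul(Add(-4, 5), 2), Add(7, Mul(Add(-4, 5), 2)))), 2) = Pow(Add(-24, Mul(Mul(1, 2), Add(7, Mul(1, 2)))), 2) = Pow(Add(-24, Mul(2, Add(7, 2))), 2) = Pow(Add(-24, Mul(2, 9)), 2) = Pow(Add(-24, 18), 2) = Pow(-6, 2) = 36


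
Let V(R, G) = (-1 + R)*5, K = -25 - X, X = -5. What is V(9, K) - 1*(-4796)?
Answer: 4836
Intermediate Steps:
K = -20 (K = -25 - 1*(-5) = -25 + 5 = -20)
V(R, G) = -5 + 5*R
V(9, K) - 1*(-4796) = (-5 + 5*9) - 1*(-4796) = (-5 + 45) + 4796 = 40 + 4796 = 4836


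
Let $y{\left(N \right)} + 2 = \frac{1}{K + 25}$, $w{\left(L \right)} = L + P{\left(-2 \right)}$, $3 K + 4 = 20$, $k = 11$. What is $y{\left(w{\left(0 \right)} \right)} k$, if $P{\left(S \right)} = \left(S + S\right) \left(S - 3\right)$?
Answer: $- \frac{1969}{91} \approx -21.637$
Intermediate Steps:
$K = \frac{16}{3}$ ($K = - \frac{4}{3} + \frac{1}{3} \cdot 20 = - \frac{4}{3} + \frac{20}{3} = \frac{16}{3} \approx 5.3333$)
$P{\left(S \right)} = 2 S \left(-3 + S\right)$
$w{\left(L \right)} = 20 + L$ ($w{\left(L \right)} = L + 2 \left(-2\right) \left(-3 - 2\right) = L + 2 \left(-2\right) \left(-5\right) = L + 20 = 20 + L$)
$y{\left(N \right)} = - \frac{179}{91}$ ($y{\left(N \right)} = -2 + \frac{1}{\frac{16}{3} + 25} = -2 + \frac{1}{\frac{91}{3}} = -2 + \frac{3}{91} = - \frac{179}{91}$)
$y{\left(w{\left(0 \right)} \right)} k = \left(- \frac{179}{91}\right) 11 = - \frac{1969}{91}$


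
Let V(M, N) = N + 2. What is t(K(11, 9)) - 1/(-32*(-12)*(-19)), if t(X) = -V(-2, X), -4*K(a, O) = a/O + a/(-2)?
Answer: -67181/21888 ≈ -3.0693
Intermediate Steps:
K(a, O) = a/8 - a/(4*O) (K(a, O) = -(a/O + a/(-2))/4 = -(a/O + a*(-½))/4 = -(a/O - a/2)/4 = -(-a/2 + a/O)/4 = a/8 - a/(4*O))
V(M, N) = 2 + N
t(X) = -2 - X (t(X) = -(2 + X) = -2 - X)
t(K(11, 9)) - 1/(-32*(-12)*(-19)) = (-2 - 11*(-2 + 9)/(8*9)) - 1/(-32*(-12)*(-19)) = (-2 - 11*7/(8*9)) - 1/(384*(-19)) = (-2 - 1*77/72) - 1/(-7296) = (-2 - 77/72) - 1*(-1/7296) = -221/72 + 1/7296 = -67181/21888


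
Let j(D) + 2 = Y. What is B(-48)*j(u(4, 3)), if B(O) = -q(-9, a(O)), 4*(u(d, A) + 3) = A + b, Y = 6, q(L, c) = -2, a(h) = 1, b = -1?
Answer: 8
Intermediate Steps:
u(d, A) = -13/4 + A/4 (u(d, A) = -3 + (A - 1)/4 = -3 + (-1 + A)/4 = -3 + (-1/4 + A/4) = -13/4 + A/4)
j(D) = 4 (j(D) = -2 + 6 = 4)
B(O) = 2 (B(O) = -1*(-2) = 2)
B(-48)*j(u(4, 3)) = 2*4 = 8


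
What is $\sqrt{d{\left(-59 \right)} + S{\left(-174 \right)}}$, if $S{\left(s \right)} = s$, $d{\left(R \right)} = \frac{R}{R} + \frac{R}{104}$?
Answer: $\frac{i \sqrt{469326}}{52} \approx 13.174 i$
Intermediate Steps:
$d{\left(R \right)} = 1 + \frac{R}{104}$ ($d{\left(R \right)} = 1 + R \frac{1}{104} = 1 + \frac{R}{104}$)
$\sqrt{d{\left(-59 \right)} + S{\left(-174 \right)}} = \sqrt{\left(1 + \frac{1}{104} \left(-59\right)\right) - 174} = \sqrt{\left(1 - \frac{59}{104}\right) - 174} = \sqrt{\frac{45}{104} - 174} = \sqrt{- \frac{18051}{104}} = \frac{i \sqrt{469326}}{52}$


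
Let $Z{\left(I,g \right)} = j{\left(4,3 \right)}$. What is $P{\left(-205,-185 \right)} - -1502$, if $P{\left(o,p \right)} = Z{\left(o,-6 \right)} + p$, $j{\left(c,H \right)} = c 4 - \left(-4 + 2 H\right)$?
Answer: $1331$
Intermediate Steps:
$j{\left(c,H \right)} = 4 - 2 H + 4 c$ ($j{\left(c,H \right)} = 4 c - \left(-4 + 2 H\right) = 4 - 2 H + 4 c$)
$Z{\left(I,g \right)} = 14$ ($Z{\left(I,g \right)} = 4 - 6 + 4 \cdot 4 = 4 - 6 + 16 = 14$)
$P{\left(o,p \right)} = 14 + p$
$P{\left(-205,-185 \right)} - -1502 = \left(14 - 185\right) - -1502 = -171 + 1502 = 1331$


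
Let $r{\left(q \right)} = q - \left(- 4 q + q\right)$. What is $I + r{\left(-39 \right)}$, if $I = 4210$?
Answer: $4054$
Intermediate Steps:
$r{\left(q \right)} = 4 q$ ($r{\left(q \right)} = q - - 3 q = q + 3 q = 4 q$)
$I + r{\left(-39 \right)} = 4210 + 4 \left(-39\right) = 4210 - 156 = 4054$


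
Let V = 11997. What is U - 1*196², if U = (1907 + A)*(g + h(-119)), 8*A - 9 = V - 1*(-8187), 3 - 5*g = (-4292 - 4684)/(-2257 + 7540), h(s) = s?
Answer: -988899188/1761 ≈ -5.6156e+5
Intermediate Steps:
g = 1655/1761 (g = ⅗ - (-4292 - 4684)/(5*(-2257 + 7540)) = ⅗ - (-8976)/(5*5283) = ⅗ - ⅕*(-2992/1761) = ⅗ + 2992/8805 = 1655/1761 ≈ 0.93981)
A = 20193/8 (A = 9/8 + (11997 - 1*(-8187))/8 = 9/8 + (11997 + 8187)/8 = 9/8 + (⅛)*20184 = 9/8 + 2523 = 20193/8 ≈ 2524.1)
U = -921248612/1761 (U = (1907 + 20193/8)*(1655/1761 - 119) = (35449/8)*(-207904/1761) = -921248612/1761 ≈ -5.2314e+5)
U - 1*196² = -921248612/1761 - 1*196² = -921248612/1761 - 1*38416 = -921248612/1761 - 38416 = -988899188/1761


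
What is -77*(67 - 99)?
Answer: 2464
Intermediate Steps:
-77*(67 - 99) = -77*(-32) = 2464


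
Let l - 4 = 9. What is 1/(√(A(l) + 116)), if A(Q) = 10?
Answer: √14/42 ≈ 0.089087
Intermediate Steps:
l = 13 (l = 4 + 9 = 13)
1/(√(A(l) + 116)) = 1/(√(10 + 116)) = 1/(√126) = 1/(3*√14) = √14/42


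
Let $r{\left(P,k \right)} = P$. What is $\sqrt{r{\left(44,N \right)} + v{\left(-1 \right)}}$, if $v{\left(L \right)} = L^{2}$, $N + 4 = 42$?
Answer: $3 \sqrt{5} \approx 6.7082$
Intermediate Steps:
$N = 38$ ($N = -4 + 42 = 38$)
$\sqrt{r{\left(44,N \right)} + v{\left(-1 \right)}} = \sqrt{44 + \left(-1\right)^{2}} = \sqrt{44 + 1} = \sqrt{45} = 3 \sqrt{5}$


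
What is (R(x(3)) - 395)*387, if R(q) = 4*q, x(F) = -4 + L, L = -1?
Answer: -160605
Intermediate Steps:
x(F) = -5 (x(F) = -4 - 1 = -5)
(R(x(3)) - 395)*387 = (4*(-5) - 395)*387 = (-20 - 395)*387 = -415*387 = -160605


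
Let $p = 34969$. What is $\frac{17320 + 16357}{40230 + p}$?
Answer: $\frac{33677}{75199} \approx 0.44784$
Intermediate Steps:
$\frac{17320 + 16357}{40230 + p} = \frac{17320 + 16357}{40230 + 34969} = \frac{33677}{75199}$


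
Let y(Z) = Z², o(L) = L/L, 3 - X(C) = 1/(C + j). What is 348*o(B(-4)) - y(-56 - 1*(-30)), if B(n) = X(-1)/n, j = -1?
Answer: -328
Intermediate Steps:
X(C) = 3 - 1/(-1 + C) (X(C) = 3 - 1/(C - 1) = 3 - 1/(-1 + C))
B(n) = 7/(2*n) (B(n) = ((-4 + 3*(-1))/(-1 - 1))/n = ((-4 - 3)/(-2))/n = (-½*(-7))/n = 7/(2*n))
o(L) = 1
348*o(B(-4)) - y(-56 - 1*(-30)) = 348*1 - (-56 - 1*(-30))² = 348 - (-56 + 30)² = 348 - 1*(-26)² = 348 - 1*676 = 348 - 676 = -328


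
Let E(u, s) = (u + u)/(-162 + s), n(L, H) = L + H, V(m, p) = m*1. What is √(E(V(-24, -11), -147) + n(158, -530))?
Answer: 10*I*√39449/103 ≈ 19.283*I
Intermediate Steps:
V(m, p) = m
n(L, H) = H + L
E(u, s) = 2*u/(-162 + s) (E(u, s) = (2*u)/(-162 + s) = 2*u/(-162 + s))
√(E(V(-24, -11), -147) + n(158, -530)) = √(2*(-24)/(-162 - 147) + (-530 + 158)) = √(2*(-24)/(-309) - 372) = √(2*(-24)*(-1/309) - 372) = √(16/103 - 372) = √(-38300/103) = 10*I*√39449/103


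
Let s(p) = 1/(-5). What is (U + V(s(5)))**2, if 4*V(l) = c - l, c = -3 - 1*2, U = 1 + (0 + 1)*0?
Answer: 1/25 ≈ 0.040000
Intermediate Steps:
U = 1 (U = 1 + 1*0 = 1 + 0 = 1)
s(p) = -1/5
c = -5 (c = -3 - 2 = -5)
V(l) = -5/4 - l/4 (V(l) = (-5 - l)/4 = -5/4 - l/4)
(U + V(s(5)))**2 = (1 + (-5/4 - 1/4*(-1/5)))**2 = (1 + (-5/4 + 1/20))**2 = (1 - 6/5)**2 = (-1/5)**2 = 1/25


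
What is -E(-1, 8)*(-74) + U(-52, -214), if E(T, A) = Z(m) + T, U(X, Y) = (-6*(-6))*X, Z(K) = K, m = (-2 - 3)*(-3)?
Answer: -836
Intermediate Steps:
m = 15 (m = -5*(-3) = 15)
U(X, Y) = 36*X
E(T, A) = 15 + T
-E(-1, 8)*(-74) + U(-52, -214) = -(15 - 1)*(-74) + 36*(-52) = -1*14*(-74) - 1872 = -14*(-74) - 1872 = 1036 - 1872 = -836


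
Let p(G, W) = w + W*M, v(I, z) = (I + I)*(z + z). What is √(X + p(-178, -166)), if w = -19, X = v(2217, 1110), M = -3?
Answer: √9843959 ≈ 3137.5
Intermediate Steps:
v(I, z) = 4*I*z (v(I, z) = (2*I)*(2*z) = 4*I*z)
X = 9843480 (X = 4*2217*1110 = 9843480)
p(G, W) = -19 - 3*W (p(G, W) = -19 + W*(-3) = -19 - 3*W)
√(X + p(-178, -166)) = √(9843480 + (-19 - 3*(-166))) = √(9843480 + (-19 + 498)) = √(9843480 + 479) = √9843959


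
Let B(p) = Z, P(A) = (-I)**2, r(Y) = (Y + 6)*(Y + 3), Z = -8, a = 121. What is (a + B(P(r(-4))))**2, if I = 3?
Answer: 12769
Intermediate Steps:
r(Y) = (3 + Y)*(6 + Y) (r(Y) = (6 + Y)*(3 + Y) = (3 + Y)*(6 + Y))
P(A) = 9 (P(A) = (-1*3)**2 = (-3)**2 = 9)
B(p) = -8
(a + B(P(r(-4))))**2 = (121 - 8)**2 = 113**2 = 12769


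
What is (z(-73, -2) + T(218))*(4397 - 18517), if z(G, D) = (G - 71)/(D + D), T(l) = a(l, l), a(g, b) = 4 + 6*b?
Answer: -19033760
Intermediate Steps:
T(l) = 4 + 6*l
z(G, D) = (-71 + G)/(2*D) (z(G, D) = (-71 + G)/((2*D)) = (-71 + G)*(1/(2*D)) = (-71 + G)/(2*D))
(z(-73, -2) + T(218))*(4397 - 18517) = ((1/2)*(-71 - 73)/(-2) + (4 + 6*218))*(4397 - 18517) = ((1/2)*(-1/2)*(-144) + (4 + 1308))*(-14120) = (36 + 1312)*(-14120) = 1348*(-14120) = -19033760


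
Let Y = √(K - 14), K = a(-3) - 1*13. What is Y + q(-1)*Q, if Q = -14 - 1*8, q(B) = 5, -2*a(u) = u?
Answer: -110 + I*√102/2 ≈ -110.0 + 5.0498*I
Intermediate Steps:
a(u) = -u/2
Q = -22 (Q = -14 - 8 = -22)
K = -23/2 (K = -½*(-3) - 1*13 = 3/2 - 13 = -23/2 ≈ -11.500)
Y = I*√102/2 (Y = √(-23/2 - 14) = √(-51/2) = I*√102/2 ≈ 5.0498*I)
Y + q(-1)*Q = I*√102/2 + 5*(-22) = I*√102/2 - 110 = -110 + I*√102/2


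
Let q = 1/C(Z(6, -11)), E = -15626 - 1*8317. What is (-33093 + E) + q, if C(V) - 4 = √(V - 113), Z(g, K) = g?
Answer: (-57036*√107 + 228143*I)/(√107 - 4*I) ≈ -57036.0 - 0.084106*I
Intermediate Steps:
C(V) = 4 + √(-113 + V) (C(V) = 4 + √(V - 113) = 4 + √(-113 + V))
E = -23943 (E = -15626 - 8317 = -23943)
q = 1/(4 + I*√107) (q = 1/(4 + √(-113 + 6)) = 1/(4 + √(-107)) = 1/(4 + I*√107) ≈ 0.03252 - 0.084098*I)
(-33093 + E) + q = (-33093 - 23943) + (4/123 - I*√107/123) = -57036 + (4/123 - I*√107/123) = -7015424/123 - I*√107/123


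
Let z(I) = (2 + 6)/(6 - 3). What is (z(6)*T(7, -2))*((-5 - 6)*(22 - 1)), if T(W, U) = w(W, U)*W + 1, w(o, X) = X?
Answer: 8008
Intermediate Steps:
z(I) = 8/3
T(W, U) = 1 + U*W (T(W, U) = U*W + 1 = 1 + U*W)
(z(6)*T(7, -2))*((-5 - 6)*(22 - 1)) = (8*(1 - 2*7)/3)*((-5 - 6)*(22 - 1)) = (8*(1 - 14)/3)*(-11*21) = ((8/3)*(-13))*(-231) = -104/3*(-231) = 8008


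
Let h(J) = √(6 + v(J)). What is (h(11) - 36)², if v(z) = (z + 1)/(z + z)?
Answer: 14328/11 - 432*√22/11 ≈ 1118.3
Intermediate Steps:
v(z) = (1 + z)/(2*z) (v(z) = (1 + z)/((2*z)) = (1 + z)*(1/(2*z)) = (1 + z)/(2*z))
h(J) = √(6 + (1 + J)/(2*J))
(h(11) - 36)² = (√(26 + 2/11)/2 - 36)² = (√(288/11)/2 - 36)² = ((12*√22/11)/2 - 36)² = (6*√22/11 - 36)² = (-36 + 6*√22/11)²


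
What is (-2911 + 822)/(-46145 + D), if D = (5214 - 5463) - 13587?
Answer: 2089/59981 ≈ 0.034828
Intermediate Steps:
D = -13836 (D = -249 - 13587 = -13836)
(-2911 + 822)/(-46145 + D) = (-2911 + 822)/(-46145 - 13836) = -2089/(-59981) = -2089*(-1/59981) = 2089/59981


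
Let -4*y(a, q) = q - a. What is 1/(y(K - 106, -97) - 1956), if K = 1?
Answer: -1/1958 ≈ -0.00051073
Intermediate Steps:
y(a, q) = -q/4 + a/4 (y(a, q) = -(q - a)/4 = -q/4 + a/4)
1/(y(K - 106, -97) - 1956) = 1/((-¼*(-97) + (1 - 106)/4) - 1956) = 1/((97/4 + (¼)*(-105)) - 1956) = 1/((97/4 - 105/4) - 1956) = 1/(-2 - 1956) = 1/(-1958) = -1/1958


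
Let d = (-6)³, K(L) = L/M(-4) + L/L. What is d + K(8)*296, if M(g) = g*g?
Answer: 228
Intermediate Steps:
M(g) = g²
K(L) = 1 + L/16 (K(L) = L/((-4)²) + L/L = L/16 + 1 = 1 + L/16)
d = -216
d + K(8)*296 = -216 + (1 + (1/16)*8)*296 = -216 + (1 + ½)*296 = -216 + (3/2)*296 = -216 + 444 = 228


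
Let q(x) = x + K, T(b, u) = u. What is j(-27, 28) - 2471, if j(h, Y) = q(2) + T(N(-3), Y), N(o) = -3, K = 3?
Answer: -2438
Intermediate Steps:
q(x) = 3 + x (q(x) = x + 3 = 3 + x)
j(h, Y) = 5 + Y (j(h, Y) = (3 + 2) + Y = 5 + Y)
j(-27, 28) - 2471 = (5 + 28) - 2471 = 33 - 2471 = -2438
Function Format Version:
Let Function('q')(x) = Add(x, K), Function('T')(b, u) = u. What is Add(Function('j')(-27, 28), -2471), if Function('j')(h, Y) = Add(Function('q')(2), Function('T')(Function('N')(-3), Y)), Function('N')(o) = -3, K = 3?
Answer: -2438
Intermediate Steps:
Function('q')(x) = Add(3, x) (Function('q')(x) = Add(x, 3) = Add(3, x))
Function('j')(h, Y) = Add(5, Y) (Function('j')(h, Y) = Add(Add(3, 2), Y) = Add(5, Y))
Add(Function('j')(-27, 28), -2471) = Add(Add(5, 28), -2471) = Add(33, -2471) = -2438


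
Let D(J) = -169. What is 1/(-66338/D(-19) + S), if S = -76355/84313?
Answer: 14248897/5580251799 ≈ 0.0025535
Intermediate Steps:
S = -76355/84313 (S = -76355*1/84313 = -76355/84313 ≈ -0.90561)
1/(-66338/D(-19) + S) = 1/(-66338/(-169) - 76355/84313) = 1/(-66338*(-1/169) - 76355/84313) = 1/(66338/169 - 76355/84313) = 1/(5580251799/14248897) = 14248897/5580251799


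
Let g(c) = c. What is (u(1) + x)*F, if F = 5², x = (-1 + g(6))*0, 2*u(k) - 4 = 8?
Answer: 150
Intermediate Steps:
u(k) = 6 (u(k) = 2 + (½)*8 = 2 + 4 = 6)
x = 0 (x = (-1 + 6)*0 = 5*0 = 0)
F = 25
(u(1) + x)*F = (6 + 0)*25 = 6*25 = 150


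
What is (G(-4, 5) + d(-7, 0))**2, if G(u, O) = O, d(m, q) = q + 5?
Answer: 100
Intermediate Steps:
d(m, q) = 5 + q
(G(-4, 5) + d(-7, 0))**2 = (5 + (5 + 0))**2 = (5 + 5)**2 = 10**2 = 100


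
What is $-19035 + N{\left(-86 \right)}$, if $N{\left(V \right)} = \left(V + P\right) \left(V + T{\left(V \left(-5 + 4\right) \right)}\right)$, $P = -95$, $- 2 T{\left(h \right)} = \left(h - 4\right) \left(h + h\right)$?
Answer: $1272943$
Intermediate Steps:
$T{\left(h \right)} = - h \left(-4 + h\right)$ ($T{\left(h \right)} = - \frac{\left(h - 4\right) \left(h + h\right)}{2} = - \frac{\left(-4 + h\right) 2 h}{2} = - \frac{2 h \left(-4 + h\right)}{2} = - h \left(-4 + h\right)$)
$N{\left(V \right)} = \left(-95 + V\right) \left(V - V \left(4 + V\right)\right)$ ($N{\left(V \right)} = \left(V - 95\right) \left(V + V \left(-5 + 4\right) \left(4 - V \left(-5 + 4\right)\right)\right) = \left(-95 + V\right) \left(V + V \left(-1\right) \left(4 - V \left(-1\right)\right)\right) = \left(-95 + V\right) \left(V + - V \left(4 - - V\right)\right) = \left(-95 + V\right) \left(V + - V \left(4 + V\right)\right) = \left(-95 + V\right) \left(V - V \left(4 + V\right)\right)$)
$-19035 + N{\left(-86 \right)} = -19035 - 86 \left(285 - \left(-86\right)^{2} + 92 \left(-86\right)\right) = -19035 - 86 \left(285 - 7396 - 7912\right) = -19035 - -1291978 = -19035 + 1291978 = 1272943$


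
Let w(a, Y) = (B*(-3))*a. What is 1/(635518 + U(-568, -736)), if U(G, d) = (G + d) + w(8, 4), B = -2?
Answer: 1/634262 ≈ 1.5766e-6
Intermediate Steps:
w(a, Y) = 6*a (w(a, Y) = (-2*(-3))*a = 6*a)
U(G, d) = 48 + G + d (U(G, d) = (G + d) + 6*8 = (G + d) + 48 = 48 + G + d)
1/(635518 + U(-568, -736)) = 1/(635518 + (48 - 568 - 736)) = 1/(635518 - 1256) = 1/634262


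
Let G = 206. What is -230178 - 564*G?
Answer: -346362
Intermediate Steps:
-230178 - 564*G = -230178 - 564*206 = -230178 - 116184 = -346362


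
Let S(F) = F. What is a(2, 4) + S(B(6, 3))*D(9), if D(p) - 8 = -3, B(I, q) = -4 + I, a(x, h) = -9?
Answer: 1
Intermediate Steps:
D(p) = 5 (D(p) = 8 - 3 = 5)
a(2, 4) + S(B(6, 3))*D(9) = -9 + (-4 + 6)*5 = -9 + 2*5 = -9 + 10 = 1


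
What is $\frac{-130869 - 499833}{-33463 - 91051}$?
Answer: $\frac{315351}{62257} \approx 5.0653$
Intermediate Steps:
$\frac{-130869 - 499833}{-33463 - 91051} = - \frac{630702}{-124514} = \left(-630702\right) \left(- \frac{1}{124514}\right) = \frac{315351}{62257}$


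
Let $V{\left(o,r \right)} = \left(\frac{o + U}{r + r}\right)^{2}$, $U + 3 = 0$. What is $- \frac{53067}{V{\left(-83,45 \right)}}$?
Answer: $- \frac{107460675}{1849} \approx -58118.0$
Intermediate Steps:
$U = -3$ ($U = -3 + 0 = -3$)
$V{\left(o,r \right)} = \frac{\left(-3 + o\right)^{2}}{4 r^{2}}$ ($V{\left(o,r \right)} = \left(\frac{o - 3}{r + r}\right)^{2} = \left(\frac{-3 + o}{2 r}\right)^{2} = \frac{\left(-3 + o\right)^{2}}{4 r^{2}}$)
$- \frac{53067}{V{\left(-83,45 \right)}} = - \frac{53067}{\frac{1}{4} \cdot \frac{1}{2025} \left(-3 - 83\right)^{2}} = - \frac{53067}{\frac{1}{4} \cdot \frac{1}{2025} \left(-86\right)^{2}} = - \frac{53067}{\frac{1}{4} \cdot \frac{1}{2025} \cdot 7396} = - \frac{53067}{\frac{1849}{2025}} = \left(-53067\right) \frac{2025}{1849} = - \frac{107460675}{1849}$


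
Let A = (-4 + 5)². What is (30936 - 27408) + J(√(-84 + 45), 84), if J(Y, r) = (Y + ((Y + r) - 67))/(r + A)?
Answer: 17641/5 + 2*I*√39/85 ≈ 3528.2 + 0.14694*I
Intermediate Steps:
A = 1 (A = 1² = 1)
J(Y, r) = (-67 + r + 2*Y)/(1 + r) (J(Y, r) = (Y + ((Y + r) - 67))/(r + 1) = (Y + (-67 + Y + r))/(1 + r) = (-67 + r + 2*Y)/(1 + r))
(30936 - 27408) + J(√(-84 + 45), 84) = (30936 - 27408) + (-67 + 84 + 2*√(-84 + 45))/(1 + 84) = 3528 + (-67 + 84 + 2*√(-39))/85 = 3528 + (-67 + 84 + 2*(I*√39))/85 = 3528 + (-67 + 84 + 2*I*√39)/85 = 3528 + (17 + 2*I*√39)/85 = 3528 + (⅕ + 2*I*√39/85) = 17641/5 + 2*I*√39/85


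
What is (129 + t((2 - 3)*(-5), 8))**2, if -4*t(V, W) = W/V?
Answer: 413449/25 ≈ 16538.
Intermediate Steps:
t(V, W) = -W/(4*V)
(129 + t((2 - 3)*(-5), 8))**2 = (129 - 1/4*8/(2 - 3)*(-5))**2 = (129 - 1/4*8/(-1*(-5)))**2 = (129 - 1/4*8/5)**2 = (129 - 1/4*8*1/5)**2 = (129 - 2/5)**2 = (643/5)**2 = 413449/25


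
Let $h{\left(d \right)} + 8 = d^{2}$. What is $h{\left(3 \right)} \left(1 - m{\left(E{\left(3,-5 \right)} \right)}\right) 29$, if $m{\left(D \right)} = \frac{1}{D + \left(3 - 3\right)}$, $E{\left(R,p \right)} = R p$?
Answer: $\frac{464}{15} \approx 30.933$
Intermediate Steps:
$h{\left(d \right)} = -8 + d^{2}$
$m{\left(D \right)} = \frac{1}{D}$ ($m{\left(D \right)} = \frac{1}{D + 0} = \frac{1}{D}$)
$h{\left(3 \right)} \left(1 - m{\left(E{\left(3,-5 \right)} \right)}\right) 29 = \left(-8 + 3^{2}\right) \left(1 - \frac{1}{3 \left(-5\right)}\right) 29 = \left(-8 + 9\right) \left(1 - \frac{1}{-15}\right) 29 = 1 \left(1 - - \frac{1}{15}\right) 29 = 1 \left(1 + \frac{1}{15}\right) 29 = 1 \cdot \frac{16}{15} \cdot 29 = \frac{16}{15} \cdot 29 = \frac{464}{15}$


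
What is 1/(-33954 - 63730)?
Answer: -1/97684 ≈ -1.0237e-5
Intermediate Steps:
1/(-33954 - 63730) = 1/(-97684) = -1/97684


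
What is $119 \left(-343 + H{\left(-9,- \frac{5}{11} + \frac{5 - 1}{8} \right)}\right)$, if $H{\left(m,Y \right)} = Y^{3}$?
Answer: $- \frac{434619297}{10648} \approx -40817.0$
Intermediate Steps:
$119 \left(-343 + H{\left(-9,- \frac{5}{11} + \frac{5 - 1}{8} \right)}\right) = 119 \left(-343 + \left(- \frac{5}{11} + \frac{5 - 1}{8}\right)^{3}\right) = 119 \left(-343 + \left(\left(-5\right) \frac{1}{11} + 4 \cdot \frac{1}{8}\right)^{3}\right) = 119 \left(-343 + \left(- \frac{5}{11} + \frac{1}{2}\right)^{3}\right) = 119 \left(-343 + \left(\frac{1}{22}\right)^{3}\right) = 119 \left(-343 + \frac{1}{10648}\right) = 119 \left(- \frac{3652263}{10648}\right) = - \frac{434619297}{10648}$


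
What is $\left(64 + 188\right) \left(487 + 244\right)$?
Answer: $184212$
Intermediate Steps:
$\left(64 + 188\right) \left(487 + 244\right) = 252 \cdot 731 = 184212$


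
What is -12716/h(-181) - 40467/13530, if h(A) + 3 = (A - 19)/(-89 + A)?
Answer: 37746451/6710 ≈ 5625.4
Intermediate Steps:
h(A) = -3 + (-19 + A)/(-89 + A) (h(A) = -3 + (A - 19)/(-89 + A) = -3 + (-19 + A)/(-89 + A))
-12716/h(-181) - 40467/13530 = -12716*(-89 - 181)/(2*(124 - 1*(-181))) - 40467/13530 = -12716*(-135/(124 + 181)) - 40467*1/13530 = -12716/(2*(-1/270)*305) - 329/110 = -12716/(-61/27) - 329/110 = -12716*(-27/61) - 329/110 = 343332/61 - 329/110 = 37746451/6710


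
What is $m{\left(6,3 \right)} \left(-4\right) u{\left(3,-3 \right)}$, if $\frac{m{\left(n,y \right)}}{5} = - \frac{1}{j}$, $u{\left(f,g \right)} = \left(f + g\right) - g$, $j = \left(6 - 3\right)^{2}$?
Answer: $\frac{20}{3} \approx 6.6667$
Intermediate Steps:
$j = 9$ ($j = 3^{2} = 9$)
$u{\left(f,g \right)} = f$
$m{\left(n,y \right)} = - \frac{5}{9}$ ($m{\left(n,y \right)} = 5 \left(- \frac{1}{9}\right) = - \frac{5}{9}$)
$m{\left(6,3 \right)} \left(-4\right) u{\left(3,-3 \right)} = \left(- \frac{5}{9}\right) \left(-4\right) 3 = \frac{20}{9} \cdot 3 = \frac{20}{3}$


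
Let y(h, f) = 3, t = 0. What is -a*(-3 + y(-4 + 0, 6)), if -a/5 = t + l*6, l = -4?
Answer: 0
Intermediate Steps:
a = 120 (a = -5*(0 - 4*6) = -5*(0 - 24) = -5*(-24) = 120)
-a*(-3 + y(-4 + 0, 6)) = -120*(-3 + 3) = -120*0 = -1*0 = 0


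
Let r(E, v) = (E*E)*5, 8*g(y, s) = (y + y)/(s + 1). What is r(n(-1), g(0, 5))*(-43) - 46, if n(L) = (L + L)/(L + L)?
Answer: -261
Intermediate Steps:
g(y, s) = y/(4*(1 + s)) (g(y, s) = ((y + y)/(s + 1))/8 = ((2*y)/(1 + s))/8 = (2*y/(1 + s))/8 = y/(4*(1 + s)))
n(L) = 1 (n(L) = (2*L)/((2*L)) = (2*L)*(1/(2*L)) = 1)
r(E, v) = 5*E² (r(E, v) = E²*5 = 5*E²)
r(n(-1), g(0, 5))*(-43) - 46 = (5*1²)*(-43) - 46 = (5*1)*(-43) - 46 = 5*(-43) - 46 = -215 - 46 = -261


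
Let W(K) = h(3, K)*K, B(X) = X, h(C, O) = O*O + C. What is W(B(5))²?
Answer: 19600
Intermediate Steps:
h(C, O) = C + O² (h(C, O) = O² + C = C + O²)
W(K) = K*(3 + K²) (W(K) = (3 + K²)*K = K*(3 + K²))
W(B(5))² = (5*(3 + 5²))² = (5*(3 + 25))² = (5*28)² = 140² = 19600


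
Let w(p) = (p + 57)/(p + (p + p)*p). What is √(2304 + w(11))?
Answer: 2*√36873485/253 ≈ 48.003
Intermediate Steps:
w(p) = (57 + p)/(p + 2*p²) (w(p) = (57 + p)/(p + (2*p)*p) = (57 + p)/(p + 2*p²))
√(2304 + w(11)) = √(2304 + (57 + 11)/(11*(1 + 2*11))) = √(2304 + (1/11)*68/(1 + 22)) = √(2304 + (1/11)*68/23) = √(2304 + (1/11)*(1/23)*68) = √(2304 + 68/253) = √(582980/253) = 2*√36873485/253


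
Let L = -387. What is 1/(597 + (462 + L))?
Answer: 1/672 ≈ 0.0014881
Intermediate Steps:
1/(597 + (462 + L)) = 1/(597 + (462 - 387)) = 1/(597 + 75) = 1/672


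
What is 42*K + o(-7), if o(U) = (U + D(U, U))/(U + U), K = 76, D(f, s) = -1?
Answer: 22348/7 ≈ 3192.6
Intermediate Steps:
o(U) = (-1 + U)/(2*U) (o(U) = (U - 1)/(U + U) = (-1 + U)/((2*U)) = (-1 + U)*(1/(2*U)) = (-1 + U)/(2*U))
42*K + o(-7) = 42*76 + (½)*(-1 - 7)/(-7) = 3192 + (½)*(-⅐)*(-8) = 3192 + 4/7 = 22348/7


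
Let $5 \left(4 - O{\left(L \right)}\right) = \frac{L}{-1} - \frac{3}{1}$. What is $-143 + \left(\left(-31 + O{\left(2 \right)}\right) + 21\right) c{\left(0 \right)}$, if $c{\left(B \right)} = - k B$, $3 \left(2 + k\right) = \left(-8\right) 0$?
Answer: $-143$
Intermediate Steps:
$O{\left(L \right)} = \frac{23}{5} + \frac{L}{5}$ ($O{\left(L \right)} = 4 - \frac{\frac{L}{-1} - \frac{3}{1}}{5} = 4 - \frac{L \left(-1\right) - 3}{5} = 4 - \frac{- L - 3}{5} = 4 - \frac{-3 - L}{5} = 4 + \left(\frac{3}{5} + \frac{L}{5}\right) = \frac{23}{5} + \frac{L}{5}$)
$k = -2$ ($k = -2 + \frac{\left(-8\right) 0}{3} = -2 + \frac{1}{3} \cdot 0 = -2 + 0 = -2$)
$c{\left(B \right)} = 2 B$ ($c{\left(B \right)} = - \left(-2\right) B = 2 B$)
$-143 + \left(\left(-31 + O{\left(2 \right)}\right) + 21\right) c{\left(0 \right)} = -143 + \left(\left(-31 + \left(\frac{23}{5} + \frac{1}{5} \cdot 2\right)\right) + 21\right) 2 \cdot 0 = -143 + \left(\left(-31 + \left(\frac{23}{5} + \frac{2}{5}\right)\right) + 21\right) 0 = -143 + \left(\left(-31 + 5\right) + 21\right) 0 = -143 + \left(-26 + 21\right) 0 = -143 - 0 = -143 + 0 = -143$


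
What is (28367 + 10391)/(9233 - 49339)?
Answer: -19379/20053 ≈ -0.96639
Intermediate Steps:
(28367 + 10391)/(9233 - 49339) = 38758/(-40106) = 38758*(-1/40106) = -19379/20053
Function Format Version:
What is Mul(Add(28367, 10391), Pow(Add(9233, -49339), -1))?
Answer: Rational(-19379, 20053) ≈ -0.96639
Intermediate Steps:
Mul(Add(28367, 10391), Pow(Add(9233, -49339), -1)) = Mul(38758, Pow(-40106, -1)) = Mul(38758, Rational(-1, 40106)) = Rational(-19379, 20053)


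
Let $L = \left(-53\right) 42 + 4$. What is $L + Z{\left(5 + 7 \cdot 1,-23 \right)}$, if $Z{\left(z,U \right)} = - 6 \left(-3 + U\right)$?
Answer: $-2066$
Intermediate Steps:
$L = -2222$ ($L = -2226 + 4 = -2222$)
$Z{\left(z,U \right)} = 18 - 6 U$
$L + Z{\left(5 + 7 \cdot 1,-23 \right)} = -2222 + \left(18 - -138\right) = -2222 + \left(18 + 138\right) = -2222 + 156 = -2066$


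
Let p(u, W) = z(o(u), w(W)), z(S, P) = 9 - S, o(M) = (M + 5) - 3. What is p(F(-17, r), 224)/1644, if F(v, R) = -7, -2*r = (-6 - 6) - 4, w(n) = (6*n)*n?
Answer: 7/822 ≈ 0.0085158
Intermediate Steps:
o(M) = 2 + M (o(M) = (5 + M) - 3 = 2 + M)
w(n) = 6*n**2
r = 8 (r = -((-6 - 6) - 4)/2 = -(-12 - 4)/2 = -1/2*(-16) = 8)
p(u, W) = 7 - u (p(u, W) = 9 - (2 + u) = 9 + (-2 - u) = 7 - u)
p(F(-17, r), 224)/1644 = (7 - 1*(-7))/1644 = (7 + 7)*(1/1644) = 14*(1/1644) = 7/822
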